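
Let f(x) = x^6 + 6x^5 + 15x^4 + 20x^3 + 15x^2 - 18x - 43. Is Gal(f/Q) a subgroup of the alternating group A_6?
The polynomial is irreducible of degree 6 over Q. Its discriminant is 746496000000 = 864000^2, a perfect square. A Galois group lies in the alternating group exactly when the discriminant is a square in Q, so the Galois group (A_6) is contained in A_6.

Yes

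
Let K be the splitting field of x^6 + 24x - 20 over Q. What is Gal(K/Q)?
The polynomial f is an irreducible sextic over Q, so G = Gal(f/Q) is one of the 16 transitive subgroups 6T1, ..., 6T16 of S_6. The discriminant of f is 746496000000 = 864000^2, a perfect square, so G is contained in A_6. The transitive groups of degree 6 contained in A_6 are: A_4 (6T4, order 12), S_4 (6T7, order 24), (C_3 x C_3) : C_4 (6T10, order 36), PSL(2,5) (6T12, order 60), A_6 (6T15, order 360). By Dedekind's theorem, for a prime p not dividing disc(f) the degrees of the irreducible factors of f mod p form the cycle type of an element of G. Factoring f modulo the 6 such primes p <= 23 (skipping 2, 3, 5, which divide the discriminant), each new pattern first appears at: mod 7: f = (x + 3)(x^5 + 4x^4 + 2x^3 + x^2 + 4x + 5), pattern 5+1; mod 23: f = (x + 7)(x + 12)(x + 21)(x^3 + 6x^2 + 13x + 16), pattern 3+1+1+1. No other pattern occurs in this range, so the set of observed cycle types is {5+1, 3+1+1+1}. Among the candidates above, the only group containing elements of all these cycle types is A_6 (6T15) — each of A_4 (6T4), S_4 (6T7), (C_3 x C_3) : C_4 (6T10), PSL(2,5) (6T12) lacks at least one of them. Hence G = A_6 (6T15), of order 360.

A_6 (also written A6)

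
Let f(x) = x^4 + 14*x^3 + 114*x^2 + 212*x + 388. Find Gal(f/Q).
V_4, the Klein four-group

The polynomial is an irreducible quartic over Q and its discriminant is 99179645184 = 314928^2, a perfect square, so the Galois group is contained in A_4. The resolvent cubic y^3 - 114*y^2 + 1416*y + 55936 splits completely over Q, which gives the Klein four-group V_4.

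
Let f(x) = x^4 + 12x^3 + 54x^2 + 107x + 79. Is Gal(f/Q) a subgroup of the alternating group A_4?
No

The polynomial is irreducible of degree 4 over Q. Its discriminant is 229, which is not a perfect square. A Galois group lies in the alternating group exactly when the discriminant is a square in Q, so the Galois group (S_4) is not contained in A_4.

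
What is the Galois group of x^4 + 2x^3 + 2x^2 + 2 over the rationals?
The polynomial is an irreducible quartic over Q and its discriminant is 3136 = 56^2, a perfect square, so the Galois group is contained in A_4. The resolvent cubic y^3 - 2*y^2 - 8*y + 8 is irreducible over Q. An irreducible resolvent with square discriminant gives A_4.

A_4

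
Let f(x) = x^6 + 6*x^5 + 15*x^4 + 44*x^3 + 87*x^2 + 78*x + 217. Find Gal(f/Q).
C_3 x S_3, the group 6T5 of order 18

The polynomial f is an irreducible sextic over Q, so G = Gal(f/Q) is one of the 16 transitive subgroups 6T1, ..., 6T16 of S_6. The discriminant of f is -190210142896128, which is not a perfect square, so G is not contained in A_6. The transitive groups of degree 6 not contained in A_6 are: C_6 (6T1, order 6), S_3 (6T2, order 6), D_6 (6T3, order 12), C_3 x S_3 (6T5, order 18), A_4 x C_2 (6T6, order 24), S_4 (6T8, order 24), S_3 x S_3 (6T9, order 36), S_4 x C_2 (6T11, order 48), (S_3 x S_3) : C_2 (6T13, order 72), PGL(2,5) (6T14, order 120), S_6 (6T16, order 720). By Dedekind's theorem, for a prime p not dividing disc(f) the degrees of the irreducible factors of f mod p form the cycle type of an element of G. Factoring f modulo the 33 such primes p <= 149 (skipping 2, 3, which divide the discriminant), each new pattern first appears at: mod 5: f = (x^6 + x^5 + 4x^3 + 2x^2 + 3x + 2), pattern 6; mod 7: f = (x)(x + 4)(x + 6)(x^3 + 3x^2 + 3x + 5), pattern 3+1+1+1; mod 17: f = (x^2 + 10)(x^2 + 11x + 4)(x^2 + 12x + 5), pattern 2+2+2; mod 19: f = (x^3 + 3x^2 + 3x + 10)(x^3 + 3x^2 + 3x + 16), pattern 3+3; mod 73: f = (x + 12)(x + 14)(x + 16)(x + 30)(x + 32)(x + 48), pattern 1+1+1+1+1+1. No other pattern occurs in this range, so the set of observed cycle types is {6, 3+1+1+1, 2+2+2, 3+3, 1+1+1+1+1+1}. The candidates containing elements of all these cycle types are C_3 x S_3 (6T5) of order 18, S_3 x S_3 (6T9) of order 36, (S_3 x S_3) : C_2 (6T13) of order 72, S_6 (6T16) of order 720; the others are excluded. The observed types are precisely the cycle types that occur in C_3 x S_3 (6T5). Each of the other remaining candidates has further cycle types, and by the Chebotarev density theorem the matching factorization patterns would occur for a proportion of primes equal to their share of the group: S_3 x S_3 (6T9) additionally contains elements of type 2+2+1+1 (9 of its 36 elements, about 25% of primes); (S_3 x S_3) : C_2 (6T13) additionally contains elements of type 4+2, 3+2+1, 2+2+1+1, 2+1+1+1+1 (45 of its 72 elements, about 62% of primes); S_6 (6T16) additionally contains elements of type 5+1, 4+2, 4+1+1, 3+2+1, 2+2+1+1, 2+1+1+1+1 (504 of its 720 elements, about 70% of primes). None of the 33 primes tested shows any such pattern (for each of these groups the chance of that is below 10^-4), which rules them out. Hence G = C_3 x S_3 (6T5), of order 18.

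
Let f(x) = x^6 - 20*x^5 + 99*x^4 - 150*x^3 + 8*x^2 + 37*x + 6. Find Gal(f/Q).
The polynomial f is an irreducible sextic over Q, so G = Gal(f/Q) is one of the 16 transitive subgroups 6T1, ..., 6T16 of S_6. The discriminant of f is 1770264843169 = 1330513^2, a perfect square, so G is contained in A_6. The transitive groups of degree 6 contained in A_6 are: A_4 (6T4, order 12), S_4 (6T7, order 24), (C_3 x C_3) : C_4 (6T10, order 36), PSL(2,5) (6T12, order 60), A_6 (6T15, order 360). By Dedekind's theorem, for a prime p not dividing disc(f) the degrees of the irreducible factors of f mod p form the cycle type of an element of G. Factoring f modulo the 21 such primes p <= 79 (skipping 19, which divides the discriminant), each new pattern first appears at: mod 2: f = (x)(x^5 + x^3 + 1), pattern 5+1; mod 7: f = (x^3 + 2x^2 + 3)(x^3 + 6x^2 + 3x + 2), pattern 3+3; mod 61: f = (x + 10)(x + 55)(x^2 + 47x + 55)(x^2 + 51x + 60), pattern 2+2+1+1. No other pattern occurs in this range, so the set of observed cycle types is {5+1, 3+3, 2+2+1+1}. The candidates containing elements of all these cycle types are PSL(2,5) (6T12) of order 60, A_6 (6T15) of order 360; the others are excluded. The observed types are precisely the cycle types that occur in PSL(2,5) (6T12) (apart from the identity). Each of the other remaining candidates has further cycle types, and by the Chebotarev density theorem the matching factorization patterns would occur for a proportion of primes equal to their share of the group: A_6 (6T15) additionally contains elements of type 4+2, 3+1+1+1 (130 of its 360 elements, about 36% of primes). None of the 21 primes tested shows any such pattern (for each of these groups the chance of that is below 10^-4), which rules them out. Hence G = PSL(2,5) (6T12), of order 60.

PSL(2,5), A_5 acting on 6 points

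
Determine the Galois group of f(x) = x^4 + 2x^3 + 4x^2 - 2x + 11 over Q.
The polynomial is an irreducible quartic over Q and its discriminant is 512000, which is not a perfect square, so the Galois group is not contained in A_4. The resolvent cubic y^3 - 4*y^2 - 48*y + 128 has exactly one rational root, so the Galois group is C_4 or D_4. The quartic becomes reducible over Q(sqrt(disc)), so the group is C_4.

C_4 (also written C4)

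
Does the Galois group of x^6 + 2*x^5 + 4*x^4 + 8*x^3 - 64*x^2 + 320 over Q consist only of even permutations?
The polynomial is irreducible of degree 6 over Q. Its discriminant is 564385546240000 = 23756800^2, a perfect square. A Galois group lies in the alternating group exactly when the discriminant is a square in Q, so the Galois group ((C_3 x C_3) : C_4) is contained in A_6.

Yes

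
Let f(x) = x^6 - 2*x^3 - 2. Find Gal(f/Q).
The polynomial f is an irreducible sextic over Q, so G = Gal(f/Q) is one of the 16 transitive subgroups 6T1, ..., 6T16 of S_6. The discriminant of f is 5038848, which is not a perfect square, so G is not contained in A_6. The transitive groups of degree 6 not contained in A_6 are: C_6 (6T1, order 6), S_3 (6T2, order 6), D_6 (6T3, order 12), C_3 x S_3 (6T5, order 18), A_4 x C_2 (6T6, order 24), S_4 (6T8, order 24), S_3 x S_3 (6T9, order 36), S_4 x C_2 (6T11, order 48), (S_3 x S_3) : C_2 (6T13, order 72), PGL(2,5) (6T14, order 120), S_6 (6T16, order 720). By Dedekind's theorem, for a prime p not dividing disc(f) the degrees of the irreducible factors of f mod p form the cycle type of an element of G. Factoring f modulo the 23 such primes p <= 97 (skipping 2, 3, which divide the discriminant), each new pattern first appears at: mod 5: f = (x^6 + 3x^3 + 3), pattern 6; mod 11: f = (x + 3)(x + 5)(x^2 + 6x + 3)(x^2 + 8x + 9), pattern 2+2+1+1; mod 13: f = (x + 2)(x + 5)(x + 6)(x^3 + 3), pattern 3+1+1+1; mod 31: f = (x^2 + 8x + 24)(x^2 + 9x + 11)(x^2 + 14x + 27), pattern 2+2+2; mod 97: f = (x^3 + 9)(x^3 + 86), pattern 3+3. No other pattern occurs in this range, so the set of observed cycle types is {6, 2+2+1+1, 3+1+1+1, 2+2+2, 3+3}. The candidates containing elements of all these cycle types are S_3 x S_3 (6T9) of order 36, (S_3 x S_3) : C_2 (6T13) of order 72, S_6 (6T16) of order 720; the others are excluded. The observed types are precisely the cycle types that occur in S_3 x S_3 (6T9) (apart from the identity). Each of the other remaining candidates has further cycle types, and by the Chebotarev density theorem the matching factorization patterns would occur for a proportion of primes equal to their share of the group: (S_3 x S_3) : C_2 (6T13) additionally contains elements of type 4+2, 3+2+1, 2+1+1+1+1 (36 of its 72 elements, about 50% of primes); S_6 (6T16) additionally contains elements of type 5+1, 4+2, 4+1+1, 3+2+1, 2+1+1+1+1 (459 of its 720 elements, about 64% of primes). None of the 23 primes tested shows any such pattern (for each of these groups the chance of that is below 10^-4), which rules them out. Hence G = S_3 x S_3 (6T9), of order 36.

S_3 x S_3 (also written G36-)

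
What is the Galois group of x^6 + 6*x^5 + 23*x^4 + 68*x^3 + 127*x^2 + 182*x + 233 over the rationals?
(S_3 x S_3) : C_2

The polynomial f is an irreducible sextic over Q, so G = Gal(f/Q) is one of the 16 transitive subgroups 6T1, ..., 6T16 of S_6. The discriminant of f is -201485505789952, which is not a perfect square, so G is not contained in A_6. The transitive groups of degree 6 not contained in A_6 are: C_6 (6T1, order 6), S_3 (6T2, order 6), D_6 (6T3, order 12), C_3 x S_3 (6T5, order 18), A_4 x C_2 (6T6, order 24), S_4 (6T8, order 24), S_3 x S_3 (6T9, order 36), S_4 x C_2 (6T11, order 48), (S_3 x S_3) : C_2 (6T13, order 72), PGL(2,5) (6T14, order 120), S_6 (6T16, order 720). By Dedekind's theorem, for a prime p not dividing disc(f) the degrees of the irreducible factors of f mod p form the cycle type of an element of G. Factoring f modulo the 29 such primes p <= 113 (skipping 2, which divides the discriminant), each new pattern first appears at: mod 3: f = (x^6 + 2x^4 + 2x^3 + x^2 + 2x + 2), pattern 6; mod 5: f = (x + 4)(x^2 + 4x + 1)(x^3 + 3x^2 + 2x + 2), pattern 3+2+1; mod 7: f = (x^2 + 2)(x^4 + 6x^3 + 1), pattern 4+2; mod 17: f = (x^3 + 3x^2 + 7x + 11)(x^3 + 3x^2 + 7x + 15), pattern 3+3; mod 19: f = (x^2 + 3x + 11)(x^2 + 7x + 7)(x^2 + 15x + 5), pattern 2+2+2; mod 37: f = (x + 6)(x + 32)(x^2 + 8x + 10)(x^2 + 34x + 25), pattern 2+2+1+1; mod 41: f = (x + 4)(x + 5)(x + 35)(x^3 + 3x^2 + 7x + 23), pattern 3+1+1+1; mod 113: f = (x + 23)(x + 43)(x + 46)(x + 47)(x^2 + 73x + 32), pattern 2+1+1+1+1. No other pattern occurs in this range, so the set of observed cycle types is {6, 3+2+1, 4+2, 3+3, 2+2+2, 2+2+1+1, 3+1+1+1, 2+1+1+1+1}. The candidates containing elements of all these cycle types are (S_3 x S_3) : C_2 (6T13) of order 72, S_6 (6T16) of order 720; the others are excluded. The observed types are precisely the cycle types that occur in (S_3 x S_3) : C_2 (6T13) (apart from the identity). Each of the other remaining candidates has further cycle types, and by the Chebotarev density theorem the matching factorization patterns would occur for a proportion of primes equal to their share of the group: S_6 (6T16) additionally contains elements of type 5+1, 4+1+1 (234 of its 720 elements, about 32% of primes). None of the 29 primes tested shows any such pattern (for each of these groups the chance of that is below 10^-4), which rules them out. Hence G = (S_3 x S_3) : C_2 (6T13), of order 72.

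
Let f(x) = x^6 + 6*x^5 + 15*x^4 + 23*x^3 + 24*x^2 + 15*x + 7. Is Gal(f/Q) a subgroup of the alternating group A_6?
The polynomial is irreducible of degree 6 over Q. Its discriminant is -177147, which is not a perfect square. A Galois group lies in the alternating group exactly when the discriminant is a square in Q, so the Galois group (C_3 x S_3) is not contained in A_6.

No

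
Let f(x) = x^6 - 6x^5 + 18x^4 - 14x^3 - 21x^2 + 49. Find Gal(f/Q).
PGL(2,5) (also written S5(6))

The polynomial f is an irreducible sextic over Q, so G = Gal(f/Q) is one of the 16 transitive subgroups 6T1, ..., 6T16 of S_6. The discriminant of f is -28010528989632, which is not a perfect square, so G is not contained in A_6. The transitive groups of degree 6 not contained in A_6 are: C_6 (6T1, order 6), S_3 (6T2, order 6), D_6 (6T3, order 12), C_3 x S_3 (6T5, order 18), A_4 x C_2 (6T6, order 24), S_4 (6T8, order 24), S_3 x S_3 (6T9, order 36), S_4 x C_2 (6T11, order 48), (S_3 x S_3) : C_2 (6T13, order 72), PGL(2,5) (6T14, order 120), S_6 (6T16, order 720). By Dedekind's theorem, for a prime p not dividing disc(f) the degrees of the irreducible factors of f mod p form the cycle type of an element of G. Factoring f modulo the 21 such primes p <= 89 (skipping 2, 3, 7, which divide the discriminant), each new pattern first appears at: mod 5: f = (x^6 + 4x^5 + 3x^4 + x^3 + 4x^2 + 4), pattern 6; mod 11: f = (x + 3)(x^5 + 2x^4 + x^3 + 5x^2 + 8x + 9), pattern 5+1; mod 13: f = (x + 4)(x + 11)(x^4 + 5x^3 + 3x^2 + 7x + 2), pattern 4+1+1; mod 23: f = (x + 2)(x + 15)(x^2 + 3x + 9)(x^2 + 20x + 11), pattern 2+2+1+1; mod 43: f = (x^3 + 40x^2 + 3x + 30)(x^3 + 40x^2 + 6x + 26), pattern 3+3; mod 61: f = (x^2 + 26x + 40)(x^2 + 44x + 36)(x^2 + 46x + 31), pattern 2+2+2. No other pattern occurs in this range, so the set of observed cycle types is {6, 5+1, 4+1+1, 2+2+1+1, 3+3, 2+2+2}. The candidates containing elements of all these cycle types are PGL(2,5) (6T14) of order 120, S_6 (6T16) of order 720; the others are excluded. The observed types are precisely the cycle types that occur in PGL(2,5) (6T14) (apart from the identity). Each of the other remaining candidates has further cycle types, and by the Chebotarev density theorem the matching factorization patterns would occur for a proportion of primes equal to their share of the group: S_6 (6T16) additionally contains elements of type 4+2, 3+2+1, 3+1+1+1, 2+1+1+1+1 (265 of its 720 elements, about 37% of primes). None of the 21 primes tested shows any such pattern (for each of these groups the chance of that is below 10^-4), which rules them out. Hence G = PGL(2,5) (6T14), of order 120.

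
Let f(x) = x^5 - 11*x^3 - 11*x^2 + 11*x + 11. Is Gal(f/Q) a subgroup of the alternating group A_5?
Yes

The polynomial is irreducible of degree 5 over Q. Its discriminant is 7745089 = 2783^2, a perfect square. A Galois group lies in the alternating group exactly when the discriminant is a square in Q, so the Galois group (C_5) is contained in A_5.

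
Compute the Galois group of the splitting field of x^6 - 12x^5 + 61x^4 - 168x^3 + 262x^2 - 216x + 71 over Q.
A_4, A_4 acting on 6 points

The polynomial f is an irreducible sextic over Q, so G = Gal(f/Q) is one of the 16 transitive subgroups 6T1, ..., 6T16 of S_6. The discriminant of f is 153664 = 392^2, a perfect square, so G is contained in A_6. The transitive groups of degree 6 contained in A_6 are: A_4 (6T4, order 12), S_4 (6T7, order 24), (C_3 x C_3) : C_4 (6T10, order 36), PSL(2,5) (6T12, order 60), A_6 (6T15, order 360). By Dedekind's theorem, for a prime p not dividing disc(f) the degrees of the irreducible factors of f mod p form the cycle type of an element of G. Factoring f modulo the 33 such primes p <= 149 (skipping 2, 7, which divide the discriminant), each new pattern first appears at: mod 3: f = (x^3 + 2x + 1)(x^3 + 2x + 2), pattern 3+3; mod 13: f = (x + 4)(x + 5)(x^2 + 9x + 9)(x^2 + 9x + 10), pattern 2+2+1+1. No other pattern occurs in this range, so the set of observed cycle types is {3+3, 2+2+1+1}. The candidates containing elements of all these cycle types are A_4 (6T4) of order 12, S_4 (6T7) of order 24, (C_3 x C_3) : C_4 (6T10) of order 36, PSL(2,5) (6T12) of order 60, A_6 (6T15) of order 360; the others are excluded. The observed types are precisely the cycle types that occur in A_4 (6T4) (apart from the identity). Each of the other remaining candidates has further cycle types, and by the Chebotarev density theorem the matching factorization patterns would occur for a proportion of primes equal to their share of the group: S_4 (6T7) additionally contains elements of type 4+2 (6 of its 24 elements, about 25% of primes); (C_3 x C_3) : C_4 (6T10) additionally contains elements of type 4+2, 3+1+1+1 (22 of its 36 elements, about 61% of primes); PSL(2,5) (6T12) additionally contains elements of type 5+1 (24 of its 60 elements, about 40% of primes); A_6 (6T15) additionally contains elements of type 5+1, 4+2, 3+1+1+1 (274 of its 360 elements, about 76% of primes). None of the 33 primes tested shows any such pattern (for each of these groups the chance of that is below 10^-4), which rules them out. Hence G = A_4 (6T4), of order 12.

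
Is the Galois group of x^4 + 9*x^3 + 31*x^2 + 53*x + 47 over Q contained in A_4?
No

The polynomial is irreducible of degree 4 over Q. Its discriminant is 121141, which is not a perfect square. A Galois group lies in the alternating group exactly when the discriminant is a square in Q, so the Galois group (S_4) is not contained in A_4.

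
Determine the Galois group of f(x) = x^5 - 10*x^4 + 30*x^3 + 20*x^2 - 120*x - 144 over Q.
D_5 (also written D5)

The polynomial f is an irreducible quintic over Q, so G = Gal(f/Q) is a transitive subgroup of S_5: one of C_5 (5T1, order 5), D_5 (5T2, order 10), F_20 (5T3, order 20), A_5 (5T4, order 60) or S_5 (5T5, order 120). The discriminant of f is 1327104000000 = 1152000^2, a perfect square, so G is contained in A_5. The transitive groups of degree 5 contained in A_5 are: C_5 (5T1, order 5), D_5 (5T2, order 10), A_5 (5T4, order 60). By Dedekind's theorem, for a prime p not dividing disc(f) the degrees of the irreducible factors of f mod p form the cycle type of an element of G. Factoring f modulo the 23 such primes p <= 101 (skipping 2, 3, 5, which divide the discriminant), each new pattern first appears at: mod 7: f = (x^5 + 4x^4 + 2x^3 + 6x^2 + 6x + 3), pattern 5; mod 17: f = (x + 9)(x^2 + 3x + 5)(x^2 + 12x + 7), pattern 2+2+1. No other pattern occurs in this range, so the set of observed cycle types is {5, 2+2+1}. The candidates containing elements of all these cycle types are D_5 (5T2) of order 10, A_5 (5T4) of order 60; the others are excluded. The observed types are precisely the cycle types that occur in D_5 (5T2) (apart from the identity). Each of the other remaining candidates has further cycle types, and by the Chebotarev density theorem the matching factorization patterns would occur for a proportion of primes equal to their share of the group: A_5 (5T4) additionally contains elements of type 3+1+1 (20 of its 60 elements, about 33% of primes). None of the 23 primes tested shows any such pattern (for each of these groups the chance of that is below 10^-4), which rules them out. Hence G = D_5 (5T2), of order 10.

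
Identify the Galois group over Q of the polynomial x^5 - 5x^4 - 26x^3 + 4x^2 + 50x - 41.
The polynomial f is an irreducible quintic over Q, so G = Gal(f/Q) is a transitive subgroup of S_5: one of C_5 (5T1, order 5), D_5 (5T2, order 10), F_20 (5T3, order 20), A_5 (5T4, order 60) or S_5 (5T5, order 120). The discriminant of f is 261057542749, which is not a perfect square, so G is not contained in A_5. The transitive groups of degree 5 not contained in A_5 are: F_20 (5T3, order 20), S_5 (5T5, order 120). By Dedekind's theorem, for a prime p not dividing disc(f) the degrees of the irreducible factors of f mod p form the cycle type of an element of G. Factoring f modulo the first such prime p = 2, each new pattern first appears at: mod 2: f = (x^2 + x + 1)(x^3 + x + 1), pattern 3+2. No other pattern occurs in this range, so the set of observed cycle types is {3+2}. Among the candidates above, the only group containing elements of all these cycle types is S_5 (5T5) — F_20 (5T3) lacks at least one of them. Hence G = S_5 (5T5), of order 120.

5T5: S_5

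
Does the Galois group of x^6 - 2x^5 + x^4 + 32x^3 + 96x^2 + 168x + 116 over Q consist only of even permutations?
No

The polynomial is irreducible of degree 6 over Q. Its discriminant is -1080641454080000, which is not a perfect square. A Galois group lies in the alternating group exactly when the discriminant is a square in Q, so the Galois group (S_4) is not contained in A_6.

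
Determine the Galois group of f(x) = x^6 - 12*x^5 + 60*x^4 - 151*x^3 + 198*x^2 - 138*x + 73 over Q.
(S_3 x S_3) : C_2, the group 6T13 of order 72

The polynomial f is an irreducible sextic over Q, so G = Gal(f/Q) is one of the 16 transitive subgroups 6T1, ..., 6T16 of S_6. The discriminant of f is -945145936107, which is not a perfect square, so G is not contained in A_6. The transitive groups of degree 6 not contained in A_6 are: C_6 (6T1, order 6), S_3 (6T2, order 6), D_6 (6T3, order 12), C_3 x S_3 (6T5, order 18), A_4 x C_2 (6T6, order 24), S_4 (6T8, order 24), S_3 x S_3 (6T9, order 36), S_4 x C_2 (6T11, order 48), (S_3 x S_3) : C_2 (6T13, order 72), PGL(2,5) (6T14, order 120), S_6 (6T16, order 720). By Dedekind's theorem, for a prime p not dividing disc(f) the degrees of the irreducible factors of f mod p form the cycle type of an element of G. Factoring f modulo the 27 such primes p <= 127 (skipping 3, 17, 19, 43, which divide the discriminant), each new pattern first appears at: mod 2: f = (x^6 + x^3 + 1), pattern 6; mod 7: f = (x + 5)(x^2 + 3x + 1)(x^3 + x^2 + x + 2), pattern 3+2+1; mod 11: f = (x^2 + 9x + 10)(x^4 + x^3 + 8x^2 + 9x + 4), pattern 4+2; mod 13: f = (x + 2)(x + 4)(x^2 + 3x + 1)(x^2 + 5x + 1), pattern 2+2+1+1; mod 61: f = (x + 4)(x + 18)(x + 33)(x + 47)(x^2 + 8x + 9), pattern 2+1+1+1+1; mod 97: f = (x + 11)(x + 23)(x + 57)(x^3 + 91x^2 + 64x + 25), pattern 3+1+1+1; mod 113: f = (x^2 + 48x + 48)(x^2 + 57x + 28)(x^2 + 109x + 41), pattern 2+2+2; mod 127: f = (x^3 + 121x^2 + 61x + 45)(x^3 + 121x^2 + 90x + 75), pattern 3+3. No other pattern occurs in this range, so the set of observed cycle types is {6, 3+2+1, 4+2, 2+2+1+1, 2+1+1+1+1, 3+1+1+1, 2+2+2, 3+3}. The candidates containing elements of all these cycle types are (S_3 x S_3) : C_2 (6T13) of order 72, S_6 (6T16) of order 720; the others are excluded. The observed types are precisely the cycle types that occur in (S_3 x S_3) : C_2 (6T13) (apart from the identity). Each of the other remaining candidates has further cycle types, and by the Chebotarev density theorem the matching factorization patterns would occur for a proportion of primes equal to their share of the group: S_6 (6T16) additionally contains elements of type 5+1, 4+1+1 (234 of its 720 elements, about 32% of primes). None of the 27 primes tested shows any such pattern (for each of these groups the chance of that is below 10^-4), which rules them out. Hence G = (S_3 x S_3) : C_2 (6T13), of order 72.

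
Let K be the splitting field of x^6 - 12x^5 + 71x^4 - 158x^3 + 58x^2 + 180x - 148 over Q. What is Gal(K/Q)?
S_4 x C_2

The polynomial f is an irreducible sextic over Q, so G = Gal(f/Q) is one of the 16 transitive subgroups 6T1, ..., 6T16 of S_6. The discriminant of f is -25863652839424, which is not a perfect square, so G is not contained in A_6. The transitive groups of degree 6 not contained in A_6 are: C_6 (6T1, order 6), S_3 (6T2, order 6), D_6 (6T3, order 12), C_3 x S_3 (6T5, order 18), A_4 x C_2 (6T6, order 24), S_4 (6T8, order 24), S_3 x S_3 (6T9, order 36), S_4 x C_2 (6T11, order 48), (S_3 x S_3) : C_2 (6T13, order 72), PGL(2,5) (6T14, order 120), S_6 (6T16, order 720). By Dedekind's theorem, for a prime p not dividing disc(f) the degrees of the irreducible factors of f mod p form the cycle type of an element of G. Factoring f modulo the 69 such primes p <= 359 (skipping 2, 229, 347, which divide the discriminant), each new pattern first appears at: mod 3: f = (x^6 + 2x^4 + x^3 + x^2 + 2), pattern 6; mod 5: f = (x^3 + 4x^2 + 3)(x^3 + 4x^2 + 4), pattern 3+3; mod 7: f = (x + 1)(x + 3)(x^4 + 5x^3 + 6x^2 + 6x + 2), pattern 4+1+1; mod 13: f = (x^2 + 12x + 8)(x^4 + 2x^3 + 8x + 1), pattern 4+2; mod 23: f = (x^2 + 18x + 16)(x^2 + 19x + 17)(x^2 + 20x + 14), pattern 2+2+2; mod 29: f = (x + 7)(x + 15)(x^2 + 4x + 1)(x^2 + 20x + 24), pattern 2+2+1+1; mod 193: f = (x + 17)(x + 31)(x + 51)(x + 138)(x + 160)(x + 170), pattern 1+1+1+1+1+1; mod 359: f = (x + 54)(x + 83)(x + 145)(x + 189)(x^2 + 235x + 216), pattern 2+1+1+1+1. No other pattern occurs in this range, so the set of observed cycle types is {6, 3+3, 4+1+1, 4+2, 2+2+2, 2+2+1+1, 1+1+1+1+1+1, 2+1+1+1+1}. The candidates containing elements of all these cycle types are S_4 x C_2 (6T11) of order 48, S_6 (6T16) of order 720; the others are excluded. The observed types are precisely the cycle types that occur in S_4 x C_2 (6T11). Each of the other remaining candidates has further cycle types, and by the Chebotarev density theorem the matching factorization patterns would occur for a proportion of primes equal to their share of the group: S_6 (6T16) additionally contains elements of type 5+1, 3+2+1, 3+1+1+1 (304 of its 720 elements, about 42% of primes). None of the 69 primes tested shows any such pattern (for each of these groups the chance of that is below 10^-4), which rules them out. Hence G = S_4 x C_2 (6T11), of order 48.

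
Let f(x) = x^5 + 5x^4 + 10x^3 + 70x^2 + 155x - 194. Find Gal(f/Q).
The polynomial f is an irreducible quintic over Q, so G = Gal(f/Q) is a transitive subgroup of S_5: one of C_5 (5T1, order 5), D_5 (5T2, order 10), F_20 (5T3, order 20), A_5 (5T4, order 60) or S_5 (5T5, order 120). The discriminant of f is 16850349253125, which is not a perfect square, so G is not contained in A_5. The transitive groups of degree 5 not contained in A_5 are: F_20 (5T3, order 20), S_5 (5T5, order 120). By Dedekind's theorem, for a prime p not dividing disc(f) the degrees of the irreducible factors of f mod p form the cycle type of an element of G. Factoring f modulo the 18 such primes p <= 73 (skipping 3, 5, 41, which divide the discriminant), each new pattern first appears at: mod 2: f = (x)(x^4 + x^3 + 1), pattern 4+1; mod 11: f = (x^5 + 5x^4 + 10x^3 + 4x^2 + x + 4), pattern 5; mod 19: f = (x + 1)(x^2 + 7x + 3)(x^2 + 16x + 5), pattern 2+2+1. No other pattern occurs in this range, so the set of observed cycle types is {4+1, 5, 2+2+1}. The candidates containing elements of all these cycle types are F_20 (5T3) of order 20, S_5 (5T5) of order 120; the others are excluded. The observed types are precisely the cycle types that occur in F_20 (5T3) (apart from the identity). Each of the other remaining candidates has further cycle types, and by the Chebotarev density theorem the matching factorization patterns would occur for a proportion of primes equal to their share of the group: S_5 (5T5) additionally contains elements of type 3+2, 3+1+1, 2+1+1+1 (50 of its 120 elements, about 42% of primes). None of the 18 primes tested shows any such pattern (for each of these groups the chance of that is below 10^-4), which rules them out. Hence G = F_20 (5T3), of order 20.

F_20 (also written F20)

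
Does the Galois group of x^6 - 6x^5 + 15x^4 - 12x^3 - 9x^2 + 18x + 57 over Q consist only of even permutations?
The polynomial is irreducible of degree 6 over Q. Its discriminant is -21134460321792, which is not a perfect square. A Galois group lies in the alternating group exactly when the discriminant is a square in Q, so the Galois group (C_6) is not contained in A_6.

No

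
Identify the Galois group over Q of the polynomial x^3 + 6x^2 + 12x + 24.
S_3, the symmetric group on 3 letters

The polynomial is an irreducible cubic over Q and its discriminant is -6912, which is not a perfect square. For an irreducible cubic, a non-square discriminant gives Galois group S_3.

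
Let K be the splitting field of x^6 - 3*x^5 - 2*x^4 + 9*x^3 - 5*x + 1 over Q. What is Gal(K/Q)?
S_3 (order 6)

The polynomial f is an irreducible sextic over Q, so G = Gal(f/Q) is one of the 16 transitive subgroups 6T1, ..., 6T16 of S_6. The discriminant of f is 810448, which is not a perfect square, so G is not contained in A_6. The transitive groups of degree 6 not contained in A_6 are: C_6 (6T1, order 6), S_3 (6T2, order 6), D_6 (6T3, order 12), C_3 x S_3 (6T5, order 18), A_4 x C_2 (6T6, order 24), S_4 (6T8, order 24), S_3 x S_3 (6T9, order 36), S_4 x C_2 (6T11, order 48), (S_3 x S_3) : C_2 (6T13, order 72), PGL(2,5) (6T14, order 120), S_6 (6T16, order 720). By Dedekind's theorem, for a prime p not dividing disc(f) the degrees of the irreducible factors of f mod p form the cycle type of an element of G. Factoring f modulo the 23 such primes p <= 97 (skipping 2, 37, which divide the discriminant), each new pattern first appears at: mod 3: f = (x^3 + x^2 + 2)(x^3 + 2x^2 + 2x + 2), pattern 3+3; mod 5: f = (x^2 + 2)(x^2 + 3x + 3)(x^2 + 4x + 1), pattern 2+2+2; mod 67: f = (x + 2)(x + 18)(x + 30)(x + 36)(x + 48)(x + 64), pattern 1+1+1+1+1+1. No other pattern occurs in this range, so the set of observed cycle types is {3+3, 2+2+2, 1+1+1+1+1+1}. The candidates containing elements of all these cycle types are C_6 (6T1) of order 6, S_3 (6T2) of order 6, D_6 (6T3) of order 12, C_3 x S_3 (6T5) of order 18, A_4 x C_2 (6T6) of order 24, S_4 (6T8) of order 24, S_3 x S_3 (6T9) of order 36, S_4 x C_2 (6T11) of order 48, (S_3 x S_3) : C_2 (6T13) of order 72, PGL(2,5) (6T14) of order 120, S_6 (6T16) of order 720; the others are excluded. The observed types are precisely the cycle types that occur in S_3 (6T2). Each of the other remaining candidates has further cycle types, and by the Chebotarev density theorem the matching factorization patterns would occur for a proportion of primes equal to their share of the group: C_6 (6T1) additionally contains elements of type 6 (2 of its 6 elements, about 33% of primes); D_6 (6T3) additionally contains elements of type 6, 2+2+1+1 (5 of its 12 elements, about 42% of primes); C_3 x S_3 (6T5) additionally contains elements of type 6, 3+1+1+1 (10 of its 18 elements, about 56% of primes); A_4 x C_2 (6T6) additionally contains elements of type 6, 2+2+1+1, 2+1+1+1+1 (14 of its 24 elements, about 58% of primes); S_4 (6T8) additionally contains elements of type 4+1+1, 2+2+1+1 (9 of its 24 elements, about 38% of primes); S_3 x S_3 (6T9) additionally contains elements of type 6, 3+1+1+1, 2+2+1+1 (25 of its 36 elements, about 69% of primes); S_4 x C_2 (6T11) additionally contains elements of type 6, 4+2, 4+1+1, 2+2+1+1, 2+1+1+1+1 (32 of its 48 elements, about 67% of primes); (S_3 x S_3) : C_2 (6T13) additionally contains elements of type 6, 4+2, 3+2+1, 3+1+1+1, 2+2+1+1, 2+1+1+1+1 (61 of its 72 elements, about 85% of primes); PGL(2,5) (6T14) additionally contains elements of type 6, 5+1, 4+1+1, 2+2+1+1 (89 of its 120 elements, about 74% of primes); S_6 (6T16) additionally contains elements of type 6, 5+1, 4+2, 4+1+1, 3+2+1, 3+1+1+1, 2+2+1+1, 2+1+1+1+1 (664 of its 720 elements, about 92% of primes). None of the 23 primes tested shows any such pattern (for each of these groups the chance of that is below 10^-4), which rules them out. Hence G = S_3 (6T2), of order 6.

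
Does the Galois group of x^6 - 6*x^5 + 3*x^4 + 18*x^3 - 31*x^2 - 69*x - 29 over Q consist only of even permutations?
The polynomial is irreducible of degree 6 over Q. Its discriminant is 946751037701, which is not a perfect square. A Galois group lies in the alternating group exactly when the discriminant is a square in Q, so the Galois group (S_6) is not contained in A_6.

No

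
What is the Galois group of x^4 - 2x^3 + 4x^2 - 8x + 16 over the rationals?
C_4, the cyclic group of order 4

The polynomial is an irreducible quartic over Q and its discriminant is 512000, which is not a perfect square, so the Galois group is not contained in A_4. The resolvent cubic y^3 - 4*y^2 - 48*y + 128 has exactly one rational root, so the Galois group is C_4 or D_4. The quartic becomes reducible over Q(sqrt(disc)), so the group is C_4.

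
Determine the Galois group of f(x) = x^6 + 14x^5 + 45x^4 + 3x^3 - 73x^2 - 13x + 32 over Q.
6T12: PSL(2,5)

The polynomial f is an irreducible sextic over Q, so G = Gal(f/Q) is one of the 16 transitive subgroups 6T1, ..., 6T16 of S_6. The discriminant of f is 3646117689361 = 1909481^2, a perfect square, so G is contained in A_6. The transitive groups of degree 6 contained in A_6 are: A_4 (6T4, order 12), S_4 (6T7, order 24), (C_3 x C_3) : C_4 (6T10, order 36), PSL(2,5) (6T12, order 60), A_6 (6T15, order 360). By Dedekind's theorem, for a prime p not dividing disc(f) the degrees of the irreducible factors of f mod p form the cycle type of an element of G. Factoring f modulo the 21 such primes p <= 83 (skipping 7, 19, which divide the discriminant), each new pattern first appears at: mod 2: f = (x)(x^5 + x^3 + x^2 + x + 1), pattern 5+1; mod 11: f = (x^3 + 4x^2 + 7x + 2)(x^3 + 10x^2 + 9x + 5), pattern 3+3; mod 61: f = (x + 3)(x + 26)(x^2 + 23x + 23)(x^2 + 23x + 33), pattern 2+2+1+1. No other pattern occurs in this range, so the set of observed cycle types is {5+1, 3+3, 2+2+1+1}. The candidates containing elements of all these cycle types are PSL(2,5) (6T12) of order 60, A_6 (6T15) of order 360; the others are excluded. The observed types are precisely the cycle types that occur in PSL(2,5) (6T12) (apart from the identity). Each of the other remaining candidates has further cycle types, and by the Chebotarev density theorem the matching factorization patterns would occur for a proportion of primes equal to their share of the group: A_6 (6T15) additionally contains elements of type 4+2, 3+1+1+1 (130 of its 360 elements, about 36% of primes). None of the 21 primes tested shows any such pattern (for each of these groups the chance of that is below 10^-4), which rules them out. Hence G = PSL(2,5) (6T12), of order 60.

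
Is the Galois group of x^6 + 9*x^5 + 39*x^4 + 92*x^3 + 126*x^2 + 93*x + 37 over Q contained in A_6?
No

The polynomial is irreducible of degree 6 over Q. Its discriminant is -10460353203, which is not a perfect square. A Galois group lies in the alternating group exactly when the discriminant is a square in Q, so the Galois group (C_6) is not contained in A_6.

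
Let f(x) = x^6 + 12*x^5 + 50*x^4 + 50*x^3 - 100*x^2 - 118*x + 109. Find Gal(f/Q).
The polynomial f is an irreducible sextic over Q, so G = Gal(f/Q) is one of the 16 transitive subgroups 6T1, ..., 6T16 of S_6. The discriminant of f is 38875225000000 = 6235000^2, a perfect square, so G is contained in A_6. The transitive groups of degree 6 contained in A_6 are: A_4 (6T4, order 12), S_4 (6T7, order 24), (C_3 x C_3) : C_4 (6T10, order 36), PSL(2,5) (6T12, order 60), A_6 (6T15, order 360). By Dedekind's theorem, for a prime p not dividing disc(f) the degrees of the irreducible factors of f mod p form the cycle type of an element of G. Factoring f modulo the 19 such primes p <= 83 (skipping 2, 5, 29, 43, which divide the discriminant), each new pattern first appears at: mod 3: f = (x^2 + 1)(x^4 + x^2 + 2x + 1), pattern 4+2; mod 11: f = (x^3 + 2x^2 + x + 9)(x^3 + 10x^2 + 7x + 6), pattern 3+3; mod 19: f = (x + 3)(x + 17)(x^2 + 13x + 15)(x^2 + 17x + 18), pattern 2+2+1+1; mod 61: f = (x + 23)(x + 26)(x + 44)(x^3 + 41x^2 + 10x + 11), pattern 3+1+1+1. No other pattern occurs in this range, so the set of observed cycle types is {4+2, 3+3, 2+2+1+1, 3+1+1+1}. The candidates containing elements of all these cycle types are (C_3 x C_3) : C_4 (6T10) of order 36, A_6 (6T15) of order 360; the others are excluded. The observed types are precisely the cycle types that occur in (C_3 x C_3) : C_4 (6T10) (apart from the identity). Each of the other remaining candidates has further cycle types, and by the Chebotarev density theorem the matching factorization patterns would occur for a proportion of primes equal to their share of the group: A_6 (6T15) additionally contains elements of type 5+1 (144 of its 360 elements, about 40% of primes). None of the 19 primes tested shows any such pattern (for each of these groups the chance of that is below 10^-4), which rules them out. Hence G = (C_3 x C_3) : C_4 (6T10), of order 36.

(C_3 x C_3) : C_4 (order 36)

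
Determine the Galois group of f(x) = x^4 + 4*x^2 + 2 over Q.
The polynomial is an irreducible quartic over Q and its discriminant is 2048, which is not a perfect square, so the Galois group is not contained in A_4. The resolvent cubic y^3 - 4*y^2 - 8*y + 32 has exactly one rational root, so the Galois group is C_4 or D_4. The quartic becomes reducible over Q(sqrt(disc)), so the group is C_4.

C_4, the cyclic group of order 4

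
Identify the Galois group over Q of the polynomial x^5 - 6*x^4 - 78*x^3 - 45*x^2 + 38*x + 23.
The polynomial f is an irreducible quintic over Q, so G = Gal(f/Q) is a transitive subgroup of S_5: one of C_5 (5T1, order 5), D_5 (5T2, order 10), F_20 (5T3, order 20), A_5 (5T4, order 60) or S_5 (5T5, order 120). The discriminant of f is 3612998822521 = 1900789^2, a perfect square, so G is contained in A_5. The transitive groups of degree 5 contained in A_5 are: C_5 (5T1, order 5), D_5 (5T2, order 10), A_5 (5T4, order 60). By Dedekind's theorem, for a prime p not dividing disc(f) the degrees of the irreducible factors of f mod p form the cycle type of an element of G. Factoring f modulo the 14 such primes p <= 53 (skipping 11, 23, which divide the discriminant), each new pattern first appears at: mod 2: f = (x^5 + x^2 + 1), pattern 5; mod 43: f = (x + 17)(x + 23)(x + 24)(x + 26)(x + 33), pattern 1+1+1+1+1. No other pattern occurs in this range, so the set of observed cycle types is {5, 1+1+1+1+1}. The candidates containing elements of all these cycle types are C_5 (5T1) of order 5, D_5 (5T2) of order 10, A_5 (5T4) of order 60; the others are excluded. The observed types are precisely the cycle types that occur in C_5 (5T1). Each of the other remaining candidates has further cycle types, and by the Chebotarev density theorem the matching factorization patterns would occur for a proportion of primes equal to their share of the group: D_5 (5T2) additionally contains elements of type 2+2+1 (5 of its 10 elements, about 50% of primes); A_5 (5T4) additionally contains elements of type 3+1+1, 2+2+1 (35 of its 60 elements, about 58% of primes). None of the 14 primes tested shows any such pattern (for each of these groups the chance of that is below 10^-4), which rules them out. Hence G = C_5 (5T1), of order 5.

5T1: C_5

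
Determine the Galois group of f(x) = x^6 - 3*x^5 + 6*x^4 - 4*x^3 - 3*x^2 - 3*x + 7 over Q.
The polynomial f is an irreducible sextic over Q, so G = Gal(f/Q) is one of the 16 transitive subgroups 6T1, ..., 6T16 of S_6. The discriminant of f is -51195483, which is not a perfect square, so G is not contained in A_6. The transitive groups of degree 6 not contained in A_6 are: C_6 (6T1, order 6), S_3 (6T2, order 6), D_6 (6T3, order 12), C_3 x S_3 (6T5, order 18), A_4 x C_2 (6T6, order 24), S_4 (6T8, order 24), S_3 x S_3 (6T9, order 36), S_4 x C_2 (6T11, order 48), (S_3 x S_3) : C_2 (6T13, order 72), PGL(2,5) (6T14, order 120), S_6 (6T16, order 720). By Dedekind's theorem, for a prime p not dividing disc(f) the degrees of the irreducible factors of f mod p form the cycle type of an element of G. Factoring f modulo the 33 such primes p <= 149 (skipping 3, 17, which divide the discriminant), each new pattern first appears at: mod 2: f = (x^6 + x^5 + x^2 + x + 1), pattern 6; mod 7: f = (x)(x + 1)(x + 5)(x^3 + 5x^2 + 6x + 5), pattern 3+1+1+1; mod 19: f = (x^3 + 2x^2 + 14x + 14)(x^3 + 14x^2 + 2x + 10), pattern 3+3; mod 53: f = (x^2 + 25x + 17)(x^2 + 35x + 25)(x^2 + 43x + 7), pattern 2+2+2; mod 73: f = (x + 34)(x + 42)(x + 43)(x + 50)(x + 52)(x + 68), pattern 1+1+1+1+1+1. No other pattern occurs in this range, so the set of observed cycle types is {6, 3+1+1+1, 3+3, 2+2+2, 1+1+1+1+1+1}. The candidates containing elements of all these cycle types are C_3 x S_3 (6T5) of order 18, S_3 x S_3 (6T9) of order 36, (S_3 x S_3) : C_2 (6T13) of order 72, S_6 (6T16) of order 720; the others are excluded. The observed types are precisely the cycle types that occur in C_3 x S_3 (6T5). Each of the other remaining candidates has further cycle types, and by the Chebotarev density theorem the matching factorization patterns would occur for a proportion of primes equal to their share of the group: S_3 x S_3 (6T9) additionally contains elements of type 2+2+1+1 (9 of its 36 elements, about 25% of primes); (S_3 x S_3) : C_2 (6T13) additionally contains elements of type 4+2, 3+2+1, 2+2+1+1, 2+1+1+1+1 (45 of its 72 elements, about 62% of primes); S_6 (6T16) additionally contains elements of type 5+1, 4+2, 4+1+1, 3+2+1, 2+2+1+1, 2+1+1+1+1 (504 of its 720 elements, about 70% of primes). None of the 33 primes tested shows any such pattern (for each of these groups the chance of that is below 10^-4), which rules them out. Hence G = C_3 x S_3 (6T5), of order 18.

C_3 x S_3 (also written G18)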